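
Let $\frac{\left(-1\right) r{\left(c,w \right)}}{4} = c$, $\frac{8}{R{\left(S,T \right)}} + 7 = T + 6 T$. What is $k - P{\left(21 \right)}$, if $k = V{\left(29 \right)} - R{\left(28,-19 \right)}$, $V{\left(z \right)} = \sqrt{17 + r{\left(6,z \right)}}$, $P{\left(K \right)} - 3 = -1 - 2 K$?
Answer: $\frac{1402}{35} + i \sqrt{7} \approx 40.057 + 2.6458 i$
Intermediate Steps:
$R{\left(S,T \right)} = \frac{8}{-7 + 7 T}$ ($R{\left(S,T \right)} = \frac{8}{-7 + \left(T + 6 T\right)} = \frac{8}{-7 + 7 T}$)
$P{\left(K \right)} = 2 - 2 K$ ($P{\left(K \right)} = 3 - \left(1 + 2 K\right) = 2 - 2 K$)
$r{\left(c,w \right)} = - 4 c$
$V{\left(z \right)} = i \sqrt{7}$ ($V{\left(z \right)} = \sqrt{17 - 24} = \sqrt{-7} = i \sqrt{7}$)
$k = \frac{2}{35} + i \sqrt{7}$ ($k = i \sqrt{7} - \frac{8}{7 \left(-1 - 19\right)} = i \sqrt{7} - \frac{8}{7 \left(-20\right)} = i \sqrt{7} - \frac{8}{7} \left(- \frac{1}{20}\right) = i \sqrt{7} - - \frac{2}{35} = i \sqrt{7} + \frac{2}{35} = \frac{2}{35} + i \sqrt{7} \approx 0.057143 + 2.6458 i$)
$k - P{\left(21 \right)} = \left(\frac{2}{35} + i \sqrt{7}\right) - \left(2 - 42\right) = \left(\frac{2}{35} + i \sqrt{7}\right) - -40 = \left(\frac{2}{35} + i \sqrt{7}\right) + 40 = \frac{1402}{35} + i \sqrt{7}$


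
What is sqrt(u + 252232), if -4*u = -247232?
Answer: 2*sqrt(78510) ≈ 560.39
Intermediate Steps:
u = 61808 (u = -1/4*(-247232) = 61808)
sqrt(u + 252232) = sqrt(61808 + 252232) = sqrt(314040) = 2*sqrt(78510)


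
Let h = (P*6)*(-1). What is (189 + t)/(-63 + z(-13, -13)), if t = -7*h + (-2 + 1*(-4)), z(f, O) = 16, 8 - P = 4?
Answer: -351/47 ≈ -7.4681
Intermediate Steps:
P = 4 (P = 8 - 1*4 = 8 - 4 = 4)
h = -24 (h = (4*6)*(-1) = 24*(-1) = -24)
t = 162 (t = -7*(-24) + (-2 + 1*(-4)) = 168 + (-2 - 4) = 168 - 6 = 162)
(189 + t)/(-63 + z(-13, -13)) = (189 + 162)/(-63 + 16) = 351/(-47) = 351*(-1/47) = -351/47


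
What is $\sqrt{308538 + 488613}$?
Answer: $\sqrt{797151} \approx 892.83$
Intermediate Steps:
$\sqrt{308538 + 488613} = \sqrt{797151}$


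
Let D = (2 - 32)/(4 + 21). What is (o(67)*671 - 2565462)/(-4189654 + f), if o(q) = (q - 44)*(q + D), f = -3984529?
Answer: 7749853/40870915 ≈ 0.18962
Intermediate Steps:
D = -6/5 (D = -30/25 = -30*1/25 = -6/5 ≈ -1.2000)
o(q) = (-44 + q)*(-6/5 + q) (o(q) = (q - 44)*(q - 6/5) = (-44 + q)*(-6/5 + q))
(o(67)*671 - 2565462)/(-4189654 + f) = ((264/5 + 67² - 226/5*67)*671 - 2565462)/(-4189654 - 3984529) = ((264/5 + 4489 - 15142/5)*671 - 2565462)/(-8174183) = ((7567/5)*671 - 2565462)*(-1/8174183) = (5077457/5 - 2565462)*(-1/8174183) = -7749853/5*(-1/8174183) = 7749853/40870915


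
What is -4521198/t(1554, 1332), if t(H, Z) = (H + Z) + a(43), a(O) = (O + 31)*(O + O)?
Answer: -2260599/4625 ≈ -488.78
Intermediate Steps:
a(O) = 2*O*(31 + O) (a(O) = (31 + O)*(2*O) = 2*O*(31 + O))
t(H, Z) = 6364 + H + Z (t(H, Z) = (H + Z) + 2*43*(31 + 43) = (H + Z) + 2*43*74 = (H + Z) + 6364 = 6364 + H + Z)
-4521198/t(1554, 1332) = -4521198/(6364 + 1554 + 1332) = -4521198/9250 = -4521198*1/9250 = -2260599/4625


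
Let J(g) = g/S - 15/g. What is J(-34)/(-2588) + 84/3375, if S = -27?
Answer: 7196203/296973000 ≈ 0.024232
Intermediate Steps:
J(g) = -15/g - g/27 (J(g) = g/(-27) - 15/g = g*(-1/27) - 15/g = -g/27 - 15/g = -15/g - g/27)
J(-34)/(-2588) + 84/3375 = (-15/(-34) - 1/27*(-34))/(-2588) + 84/3375 = (-15*(-1/34) + 34/27)*(-1/2588) + 84*(1/3375) = (15/34 + 34/27)*(-1/2588) + 28/1125 = (1561/918)*(-1/2588) + 28/1125 = -1561/2375784 + 28/1125 = 7196203/296973000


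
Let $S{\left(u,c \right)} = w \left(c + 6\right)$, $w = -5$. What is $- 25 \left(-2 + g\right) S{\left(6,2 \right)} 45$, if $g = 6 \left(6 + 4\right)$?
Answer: $2610000$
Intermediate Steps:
$S{\left(u,c \right)} = -30 - 5 c$ ($S{\left(u,c \right)} = - 5 \left(c + 6\right) = - 5 \left(6 + c\right) = -30 - 5 c$)
$g = 60$ ($g = 6 \cdot 10 = 60$)
$- 25 \left(-2 + g\right) S{\left(6,2 \right)} 45 = - 25 \left(-2 + 60\right) \left(-30 - 10\right) 45 = - 25 \cdot 58 \left(-30 - 10\right) 45 = - 25 \cdot 58 \left(-40\right) 45 = \left(-25\right) \left(-2320\right) 45 = 58000 \cdot 45 = 2610000$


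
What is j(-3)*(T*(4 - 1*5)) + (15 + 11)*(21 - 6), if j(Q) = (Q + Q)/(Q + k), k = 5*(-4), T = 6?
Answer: 8934/23 ≈ 388.43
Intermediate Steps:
k = -20
j(Q) = 2*Q/(-20 + Q) (j(Q) = (Q + Q)/(Q - 20) = (2*Q)/(-20 + Q) = 2*Q/(-20 + Q))
j(-3)*(T*(4 - 1*5)) + (15 + 11)*(21 - 6) = (2*(-3)/(-20 - 3))*(6*(4 - 1*5)) + (15 + 11)*(21 - 6) = (2*(-3)/(-23))*(6*(4 - 5)) + 26*15 = (2*(-3)*(-1/23))*(6*(-1)) + 390 = (6/23)*(-6) + 390 = -36/23 + 390 = 8934/23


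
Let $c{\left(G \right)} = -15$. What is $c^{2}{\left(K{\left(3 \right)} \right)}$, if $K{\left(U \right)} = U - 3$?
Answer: $225$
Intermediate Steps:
$K{\left(U \right)} = -3 + U$
$c^{2}{\left(K{\left(3 \right)} \right)} = \left(-15\right)^{2} = 225$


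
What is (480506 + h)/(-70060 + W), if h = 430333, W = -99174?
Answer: -910839/169234 ≈ -5.3821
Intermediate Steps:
(480506 + h)/(-70060 + W) = (480506 + 430333)/(-70060 - 99174) = 910839/(-169234) = 910839*(-1/169234) = -910839/169234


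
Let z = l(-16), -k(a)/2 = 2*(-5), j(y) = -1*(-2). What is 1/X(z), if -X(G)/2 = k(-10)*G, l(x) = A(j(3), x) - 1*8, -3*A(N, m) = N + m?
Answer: 3/400 ≈ 0.0075000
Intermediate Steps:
j(y) = 2
k(a) = 20 (k(a) = -4*(-5) = -2*(-10) = 20)
A(N, m) = -N/3 - m/3 (A(N, m) = -(N + m)/3 = -N/3 - m/3)
l(x) = -26/3 - x/3 (l(x) = (-1/3*2 - x/3) - 1*8 = (-2/3 - x/3) - 8 = -26/3 - x/3)
z = -10/3 (z = -26/3 - 1/3*(-16) = -26/3 + 16/3 = -10/3 ≈ -3.3333)
X(G) = -40*G
1/X(z) = 1/(-40*(-10/3)) = 1/(400/3) = 3/400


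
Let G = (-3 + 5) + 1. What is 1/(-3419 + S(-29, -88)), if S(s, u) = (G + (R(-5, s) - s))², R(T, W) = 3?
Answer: -1/2194 ≈ -0.00045579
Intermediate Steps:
G = 3 (G = 2 + 1 = 3)
S(s, u) = (6 - s)² (S(s, u) = (3 + (3 - s))² = (6 - s)²)
1/(-3419 + S(-29, -88)) = 1/(-3419 + (6 - 1*(-29))²) = 1/(-3419 + (6 + 29)²) = 1/(-3419 + 35²) = 1/(-3419 + 1225) = 1/(-2194) = -1/2194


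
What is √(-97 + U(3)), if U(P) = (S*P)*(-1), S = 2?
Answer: I*√103 ≈ 10.149*I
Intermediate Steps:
U(P) = -2*P (U(P) = (2*P)*(-1) = -2*P)
√(-97 + U(3)) = √(-97 - 2*3) = √(-97 - 6) = √(-103) = I*√103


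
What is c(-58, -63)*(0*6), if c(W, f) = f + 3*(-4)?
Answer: 0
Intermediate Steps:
c(W, f) = -12 + f (c(W, f) = f - 12 = -12 + f)
c(-58, -63)*(0*6) = (-12 - 63)*(0*6) = -75*0 = 0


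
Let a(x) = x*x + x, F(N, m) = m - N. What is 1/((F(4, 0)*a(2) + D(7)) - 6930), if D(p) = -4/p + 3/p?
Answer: -7/48679 ≈ -0.00014380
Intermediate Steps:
a(x) = x + x**2 (a(x) = x**2 + x = x + x**2)
D(p) = -1/p
1/((F(4, 0)*a(2) + D(7)) - 6930) = 1/(((0 - 1*4)*(2*(1 + 2)) - 1/7) - 6930) = 1/(((0 - 4)*(2*3) - 1*1/7) - 6930) = 1/((-4*6 - 1/7) - 6930) = 1/((-24 - 1/7) - 6930) = 1/(-169/7 - 6930) = 1/(-48679/7) = -7/48679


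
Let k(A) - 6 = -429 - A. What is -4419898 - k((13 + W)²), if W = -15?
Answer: -4419471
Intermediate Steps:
k(A) = -423 - A (k(A) = 6 + (-429 - A) = -423 - A)
-4419898 - k((13 + W)²) = -4419898 - (-423 - (13 - 15)²) = -4419898 - (-423 - 1*(-2)²) = -4419898 - (-423 - 1*4) = -4419898 - (-423 - 4) = -4419898 - 1*(-427) = -4419898 + 427 = -4419471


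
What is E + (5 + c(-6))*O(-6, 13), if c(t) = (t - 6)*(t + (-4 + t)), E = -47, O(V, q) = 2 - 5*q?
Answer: -12458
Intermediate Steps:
c(t) = (-6 + t)*(-4 + 2*t)
E + (5 + c(-6))*O(-6, 13) = -47 + (5 + (24 - 16*(-6) + 2*(-6)**2))*(2 - 5*13) = -47 + (5 + (24 + 96 + 2*36))*(2 - 65) = -47 + (5 + (24 + 96 + 72))*(-63) = -47 + (5 + 192)*(-63) = -47 + 197*(-63) = -47 - 12411 = -12458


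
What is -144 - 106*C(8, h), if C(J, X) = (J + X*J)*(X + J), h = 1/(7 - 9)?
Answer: -3324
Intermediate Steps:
h = -½ (h = 1/(-2) = -½ ≈ -0.50000)
C(J, X) = (J + X)*(J + J*X) (C(J, X) = (J + J*X)*(J + X) = (J + X)*(J + J*X))
-144 - 106*C(8, h) = -144 - 848*(8 - ½ + (-½)² + 8*(-½)) = -144 - 848*(8 - ½ + ¼ - 4) = -144 - 848*15/4 = -144 - 106*30 = -144 - 3180 = -3324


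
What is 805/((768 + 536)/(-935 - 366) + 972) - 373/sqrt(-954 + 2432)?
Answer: 1047305/1263268 - 373*sqrt(1478)/1478 ≈ -8.8732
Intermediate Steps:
805/((768 + 536)/(-935 - 366) + 972) - 373/sqrt(-954 + 2432) = 805/(1304/(-1301) + 972) - 373*sqrt(1478)/1478 = 805/(1304*(-1/1301) + 972) - 373*sqrt(1478)/1478 = 805/(-1304/1301 + 972) - 373*sqrt(1478)/1478 = 805/(1263268/1301) - 373*sqrt(1478)/1478 = 805*(1301/1263268) - 373*sqrt(1478)/1478 = 1047305/1263268 - 373*sqrt(1478)/1478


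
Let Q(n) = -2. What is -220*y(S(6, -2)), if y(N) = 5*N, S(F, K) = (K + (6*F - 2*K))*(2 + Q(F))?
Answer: 0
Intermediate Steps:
S(F, K) = 0 (S(F, K) = (K + (6*F - 2*K))*(2 - 2) = (K + (-2*K + 6*F))*0 = (-K + 6*F)*0 = 0)
-220*y(S(6, -2)) = -1100*0 = -220*0 = 0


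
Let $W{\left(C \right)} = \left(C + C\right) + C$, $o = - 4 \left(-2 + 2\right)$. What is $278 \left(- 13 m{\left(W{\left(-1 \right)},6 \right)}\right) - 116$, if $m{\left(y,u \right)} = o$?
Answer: $-116$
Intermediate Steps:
$o = 0$ ($o = \left(-4\right) 0 = 0$)
$W{\left(C \right)} = 3 C$ ($W{\left(C \right)} = 2 C + C = 3 C$)
$m{\left(y,u \right)} = 0$
$278 \left(- 13 m{\left(W{\left(-1 \right)},6 \right)}\right) - 116 = 278 \left(\left(-13\right) 0\right) - 116 = 278 \cdot 0 - 116 = 0 - 116 = -116$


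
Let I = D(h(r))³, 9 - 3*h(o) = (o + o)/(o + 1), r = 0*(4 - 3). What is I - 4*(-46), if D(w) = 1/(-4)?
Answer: 11775/64 ≈ 183.98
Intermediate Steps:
r = 0 (r = 0*1 = 0)
h(o) = 3 - 2*o/(3*(1 + o)) (h(o) = 3 - (o + o)/(3*(o + 1)) = 3 - 2*o/(3*(1 + o)))
D(w) = -¼
I = -1/64 (I = (-¼)³ = -1/64 ≈ -0.015625)
I - 4*(-46) = -1/64 - 4*(-46) = -1/64 + 184 = 11775/64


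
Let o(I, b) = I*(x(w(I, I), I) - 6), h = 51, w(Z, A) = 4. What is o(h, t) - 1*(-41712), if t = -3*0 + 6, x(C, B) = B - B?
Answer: 41406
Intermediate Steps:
x(C, B) = 0
t = 6 (t = 0 + 6 = 6)
o(I, b) = -6*I (o(I, b) = I*(0 - 6) = I*(-6) = -6*I)
o(h, t) - 1*(-41712) = -6*51 - 1*(-41712) = -306 + 41712 = 41406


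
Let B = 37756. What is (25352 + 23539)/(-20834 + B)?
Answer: 48891/16922 ≈ 2.8892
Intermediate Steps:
(25352 + 23539)/(-20834 + B) = (25352 + 23539)/(-20834 + 37756) = 48891/16922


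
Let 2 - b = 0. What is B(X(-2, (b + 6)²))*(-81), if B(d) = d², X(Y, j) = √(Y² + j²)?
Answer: -332100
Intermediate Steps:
b = 2 (b = 2 - 1*0 = 2 + 0 = 2)
B(X(-2, (b + 6)²))*(-81) = (√((-2)² + ((2 + 6)²)²))²*(-81) = (√(4 + (8²)²))²*(-81) = (√(4 + 64²))²*(-81) = (√(4 + 4096))²*(-81) = (√4100)²*(-81) = (10*√41)²*(-81) = 4100*(-81) = -332100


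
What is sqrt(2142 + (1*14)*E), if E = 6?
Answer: sqrt(2226) ≈ 47.180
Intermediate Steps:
sqrt(2142 + (1*14)*E) = sqrt(2142 + (1*14)*6) = sqrt(2142 + 14*6) = sqrt(2142 + 84) = sqrt(2226)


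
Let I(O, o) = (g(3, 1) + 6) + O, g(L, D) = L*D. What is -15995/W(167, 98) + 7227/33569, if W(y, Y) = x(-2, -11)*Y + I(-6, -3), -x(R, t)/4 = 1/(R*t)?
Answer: 5907475706/5471747 ≈ 1079.6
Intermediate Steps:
x(R, t) = -4/(R*t) (x(R, t) = -4*1/(R*t) = -4/(R*t))
g(L, D) = D*L
I(O, o) = 9 + O (I(O, o) = (1*3 + 6) + O = (3 + 6) + O = 9 + O)
W(y, Y) = 3 - 2*Y/11 (W(y, Y) = (-4/(-2*(-11)))*Y + (9 - 6) = (-4*(-½)*(-1/11))*Y + 3 = -2*Y/11 + 3 = 3 - 2*Y/11)
-15995/W(167, 98) + 7227/33569 = -15995/(3 - 2/11*98) + 7227/33569 = -15995/(3 - 196/11) + 7227*(1/33569) = -15995/(-163/11) + 7227/33569 = -15995*(-11/163) + 7227/33569 = 175945/163 + 7227/33569 = 5907475706/5471747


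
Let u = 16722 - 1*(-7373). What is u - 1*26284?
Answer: -2189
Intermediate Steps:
u = 24095 (u = 16722 + 7373 = 24095)
u - 1*26284 = 24095 - 1*26284 = 24095 - 26284 = -2189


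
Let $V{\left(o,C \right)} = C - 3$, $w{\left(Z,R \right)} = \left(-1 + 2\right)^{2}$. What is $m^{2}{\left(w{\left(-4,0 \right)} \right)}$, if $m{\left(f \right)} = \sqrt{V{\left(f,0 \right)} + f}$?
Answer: $-2$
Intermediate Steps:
$w{\left(Z,R \right)} = 1$ ($w{\left(Z,R \right)} = 1^{2} = 1$)
$V{\left(o,C \right)} = -3 + C$
$m{\left(f \right)} = \sqrt{-3 + f}$ ($m{\left(f \right)} = \sqrt{\left(-3 + 0\right) + f} = \sqrt{-3 + f}$)
$m^{2}{\left(w{\left(-4,0 \right)} \right)} = \left(\sqrt{-3 + 1}\right)^{2} = \left(\sqrt{-2}\right)^{2} = \left(i \sqrt{2}\right)^{2} = -2$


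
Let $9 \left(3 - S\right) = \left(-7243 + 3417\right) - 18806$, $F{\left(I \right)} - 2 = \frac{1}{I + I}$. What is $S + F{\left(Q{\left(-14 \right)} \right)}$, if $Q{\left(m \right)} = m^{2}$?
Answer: $\frac{2963131}{1176} \approx 2519.7$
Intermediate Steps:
$F{\left(I \right)} = 2 + \frac{1}{2 I}$ ($F{\left(I \right)} = 2 + \frac{1}{I + I} = 2 + \frac{1}{2 I}$)
$S = \frac{7553}{3}$ ($S = 3 - \frac{\left(-7243 + 3417\right) - 18806}{9} = 3 - \frac{-3826 - 18806}{9} = 3 - - \frac{7544}{3} = 3 + \frac{7544}{3} = \frac{7553}{3} \approx 2517.7$)
$S + F{\left(Q{\left(-14 \right)} \right)} = \frac{7553}{3} + \left(2 + \frac{1}{2 \left(-14\right)^{2}}\right) = \frac{7553}{3} + \left(2 + \frac{1}{2 \cdot 196}\right) = \frac{7553}{3} + \left(2 + \frac{1}{2} \cdot \frac{1}{196}\right) = \frac{7553}{3} + \left(2 + \frac{1}{392}\right) = \frac{7553}{3} + \frac{785}{392} = \frac{2963131}{1176}$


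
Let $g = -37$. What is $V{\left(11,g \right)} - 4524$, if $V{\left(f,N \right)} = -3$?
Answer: $-4527$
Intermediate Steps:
$V{\left(11,g \right)} - 4524 = -3 - 4524 = -4527$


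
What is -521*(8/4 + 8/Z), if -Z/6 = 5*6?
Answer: -45848/45 ≈ -1018.8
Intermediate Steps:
Z = -180 (Z = -30*6 = -6*30 = -180)
-521*(8/4 + 8/Z) = -521*(8/4 + 8/(-180)) = -521*(8*(¼) + 8*(-1/180)) = -521*(2 - 2/45) = -521*88/45 = -45848/45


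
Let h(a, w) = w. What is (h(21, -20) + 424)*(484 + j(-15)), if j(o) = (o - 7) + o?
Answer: 180588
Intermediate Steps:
j(o) = -7 + 2*o (j(o) = (-7 + o) + o = -7 + 2*o)
(h(21, -20) + 424)*(484 + j(-15)) = (-20 + 424)*(484 + (-7 + 2*(-15))) = 404*(484 + (-7 - 30)) = 404*(484 - 37) = 404*447 = 180588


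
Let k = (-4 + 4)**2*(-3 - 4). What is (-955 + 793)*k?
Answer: 0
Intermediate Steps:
k = 0 (k = 0**2*(-7) = 0*(-7) = 0)
(-955 + 793)*k = (-955 + 793)*0 = -162*0 = 0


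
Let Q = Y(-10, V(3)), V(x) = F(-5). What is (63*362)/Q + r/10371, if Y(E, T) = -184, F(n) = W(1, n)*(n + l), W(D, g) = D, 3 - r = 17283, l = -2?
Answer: -39950091/318044 ≈ -125.61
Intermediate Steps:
r = -17280 (r = 3 - 1*17283 = 3 - 17283 = -17280)
F(n) = -2 + n (F(n) = 1*(n - 2) = 1*(-2 + n) = -2 + n)
V(x) = -7 (V(x) = -2 - 5 = -7)
Q = -184
(63*362)/Q + r/10371 = (63*362)/(-184) - 17280/10371 = 22806*(-1/184) - 17280*1/10371 = -11403/92 - 5760/3457 = -39950091/318044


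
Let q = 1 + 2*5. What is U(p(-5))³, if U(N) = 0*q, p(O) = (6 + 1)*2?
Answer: 0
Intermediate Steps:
q = 11 (q = 1 + 10 = 11)
p(O) = 14 (p(O) = 7*2 = 14)
U(N) = 0 (U(N) = 0*11 = 0)
U(p(-5))³ = 0³ = 0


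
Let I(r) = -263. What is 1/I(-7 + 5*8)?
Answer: -1/263 ≈ -0.0038023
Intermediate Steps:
1/I(-7 + 5*8) = 1/(-263) = -1/263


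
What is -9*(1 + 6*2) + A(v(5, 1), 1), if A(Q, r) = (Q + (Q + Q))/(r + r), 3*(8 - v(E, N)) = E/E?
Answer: -211/2 ≈ -105.50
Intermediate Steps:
v(E, N) = 23/3 (v(E, N) = 8 - E/(3*E) = 8 - ⅓*1 = 8 - ⅓ = 23/3)
A(Q, r) = 3*Q/(2*r) (A(Q, r) = (Q + 2*Q)/((2*r)) = (3*Q)*(1/(2*r)) = 3*Q/(2*r))
-9*(1 + 6*2) + A(v(5, 1), 1) = -9*(1 + 6*2) + (3/2)*(23/3)/1 = -9*(1 + 12) + (3/2)*(23/3)*1 = -9*13 + 23/2 = -117 + 23/2 = -211/2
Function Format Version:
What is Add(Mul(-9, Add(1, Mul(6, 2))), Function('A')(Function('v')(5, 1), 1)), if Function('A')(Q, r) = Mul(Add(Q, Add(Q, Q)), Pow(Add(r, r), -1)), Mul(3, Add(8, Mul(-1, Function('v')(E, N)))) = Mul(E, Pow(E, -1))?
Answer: Rational(-211, 2) ≈ -105.50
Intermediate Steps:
Function('v')(E, N) = Rational(23, 3) (Function('v')(E, N) = Add(8, Mul(Rational(-1, 3), Mul(E, Pow(E, -1)))) = Add(8, Mul(Rational(-1, 3), 1)) = Add(8, Rational(-1, 3)) = Rational(23, 3))
Function('A')(Q, r) = Mul(Rational(3, 2), Q, Pow(r, -1)) (Function('A')(Q, r) = Mul(Add(Q, Mul(2, Q)), Pow(Mul(2, r), -1)) = Mul(Mul(3, Q), Mul(Rational(1, 2), Pow(r, -1))) = Mul(Rational(3, 2), Q, Pow(r, -1)))
Add(Mul(-9, Add(1, Mul(6, 2))), Function('A')(Function('v')(5, 1), 1)) = Add(Mul(-9, Add(1, Mul(6, 2))), Mul(Rational(3, 2), Rational(23, 3), Pow(1, -1))) = Add(Mul(-9, Add(1, 12)), Mul(Rational(3, 2), Rational(23, 3), 1)) = Add(Mul(-9, 13), Rational(23, 2)) = Add(-117, Rational(23, 2)) = Rational(-211, 2)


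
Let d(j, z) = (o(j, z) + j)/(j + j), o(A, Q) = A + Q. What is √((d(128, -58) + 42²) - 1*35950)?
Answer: I*√8751418/16 ≈ 184.89*I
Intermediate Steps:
d(j, z) = (z + 2*j)/(2*j) (d(j, z) = ((j + z) + j)/(j + j) = (z + 2*j)/((2*j)) = (z + 2*j)*(1/(2*j)) = (z + 2*j)/(2*j))
√((d(128, -58) + 42²) - 1*35950) = √(((128 + (½)*(-58))/128 + 42²) - 1*35950) = √(((128 - 29)/128 + 1764) - 35950) = √(((1/128)*99 + 1764) - 35950) = √((99/128 + 1764) - 35950) = √(225891/128 - 35950) = √(-4375709/128) = I*√8751418/16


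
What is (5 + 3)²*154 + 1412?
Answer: 11268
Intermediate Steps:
(5 + 3)²*154 + 1412 = 8²*154 + 1412 = 64*154 + 1412 = 9856 + 1412 = 11268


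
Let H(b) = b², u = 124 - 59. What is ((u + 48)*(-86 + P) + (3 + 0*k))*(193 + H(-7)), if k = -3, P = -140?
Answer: -6179470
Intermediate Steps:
u = 65
((u + 48)*(-86 + P) + (3 + 0*k))*(193 + H(-7)) = ((65 + 48)*(-86 - 140) + (3 + 0*(-3)))*(193 + (-7)²) = (113*(-226) + (3 + 0))*(193 + 49) = (-25538 + 3)*242 = -25535*242 = -6179470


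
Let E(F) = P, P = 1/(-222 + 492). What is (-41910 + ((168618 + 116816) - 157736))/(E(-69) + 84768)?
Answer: 23162760/22887361 ≈ 1.0120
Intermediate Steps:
P = 1/270 ≈ 0.0037037
E(F) = 1/270
(-41910 + ((168618 + 116816) - 157736))/(E(-69) + 84768) = (-41910 + ((168618 + 116816) - 157736))/(1/270 + 84768) = (-41910 + (285434 - 157736))/(22887361/270) = (-41910 + 127698)*(270/22887361) = 85788*(270/22887361) = 23162760/22887361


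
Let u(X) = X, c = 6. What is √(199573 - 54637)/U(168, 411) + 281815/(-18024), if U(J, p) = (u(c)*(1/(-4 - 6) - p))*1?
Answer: -281815/18024 - 10*√4026/4111 ≈ -15.790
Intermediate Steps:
U(J, p) = -⅗ - 6*p (U(J, p) = (6*(1/(-4 - 6) - p))*1 = (6*(1/(-10) - p))*1 = (6*(-⅒ - p))*1 = (-⅗ - 6*p)*1 = -⅗ - 6*p)
√(199573 - 54637)/U(168, 411) + 281815/(-18024) = √(199573 - 54637)/(-⅗ - 6*411) + 281815/(-18024) = √144936/(-⅗ - 2466) + 281815*(-1/18024) = (6*√4026)/(-12333/5) - 281815/18024 = (6*√4026)*(-5/12333) - 281815/18024 = -10*√4026/4111 - 281815/18024 = -281815/18024 - 10*√4026/4111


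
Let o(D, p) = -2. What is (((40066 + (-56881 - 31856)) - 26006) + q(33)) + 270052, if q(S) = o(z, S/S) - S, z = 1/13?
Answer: 195340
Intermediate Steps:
z = 1/13 ≈ 0.076923
q(S) = -2 - S
(((40066 + (-56881 - 31856)) - 26006) + q(33)) + 270052 = (((40066 + (-56881 - 31856)) - 26006) + (-2 - 1*33)) + 270052 = (((40066 - 88737) - 26006) + (-2 - 33)) + 270052 = ((-48671 - 26006) - 35) + 270052 = (-74677 - 35) + 270052 = -74712 + 270052 = 195340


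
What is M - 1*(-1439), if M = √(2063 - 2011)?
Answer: 1439 + 2*√13 ≈ 1446.2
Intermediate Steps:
M = 2*√13 (M = √52 = 2*√13 ≈ 7.2111)
M - 1*(-1439) = 2*√13 - 1*(-1439) = 2*√13 + 1439 = 1439 + 2*√13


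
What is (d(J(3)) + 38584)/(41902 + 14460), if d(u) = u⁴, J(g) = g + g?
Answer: 19940/28181 ≈ 0.70757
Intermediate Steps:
J(g) = 2*g
(d(J(3)) + 38584)/(41902 + 14460) = ((2*3)⁴ + 38584)/(41902 + 14460) = (6⁴ + 38584)/56362 = (1296 + 38584)*(1/56362) = 39880*(1/56362) = 19940/28181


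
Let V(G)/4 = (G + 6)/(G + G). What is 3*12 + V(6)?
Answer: 40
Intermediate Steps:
V(G) = 2*(6 + G)/G (V(G) = 4*((G + 6)/(G + G)) = 4*((6 + G)/((2*G))) = 4*((6 + G)*(1/(2*G))) = 4*((6 + G)/(2*G)) = 2*(6 + G)/G)
3*12 + V(6) = 3*12 + (2 + 12/6) = 36 + (2 + 12*(⅙)) = 36 + (2 + 2) = 36 + 4 = 40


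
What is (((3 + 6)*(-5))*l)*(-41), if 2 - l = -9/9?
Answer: 5535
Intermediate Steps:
l = 3 (l = 2 - (-9)/9 = 2 - 1*(-1) = 2 + 1 = 3)
(((3 + 6)*(-5))*l)*(-41) = (((3 + 6)*(-5))*3)*(-41) = ((9*(-5))*3)*(-41) = -45*3*(-41) = -135*(-41) = 5535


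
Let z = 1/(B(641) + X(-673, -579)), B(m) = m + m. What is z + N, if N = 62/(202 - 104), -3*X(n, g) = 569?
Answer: 101734/160573 ≈ 0.63357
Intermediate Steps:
X(n, g) = -569/3 (X(n, g) = -1/3*569 = -569/3)
B(m) = 2*m
N = 31/49 (N = 62/98 = 62*(1/98) = 31/49 ≈ 0.63265)
z = 3/3277 (z = 1/(2*641 - 569/3) = 1/(1282 - 569/3) = 1/(3277/3) = 3/3277 ≈ 0.00091547)
z + N = 3/3277 + 31/49 = 101734/160573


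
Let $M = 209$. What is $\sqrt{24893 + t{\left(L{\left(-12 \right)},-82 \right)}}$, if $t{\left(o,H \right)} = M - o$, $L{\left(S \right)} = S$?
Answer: $\sqrt{25114} \approx 158.47$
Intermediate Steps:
$t{\left(o,H \right)} = 209 - o$
$\sqrt{24893 + t{\left(L{\left(-12 \right)},-82 \right)}} = \sqrt{24893 + \left(209 - -12\right)} = \sqrt{24893 + \left(209 + 12\right)} = \sqrt{24893 + 221} = \sqrt{25114}$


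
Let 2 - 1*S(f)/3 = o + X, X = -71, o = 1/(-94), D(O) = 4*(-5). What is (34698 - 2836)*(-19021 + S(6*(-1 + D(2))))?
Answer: -28156210435/47 ≈ -5.9907e+8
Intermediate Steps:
D(O) = -20
o = -1/94 ≈ -0.010638
S(f) = 20589/94 (S(f) = 6 - 3*(-1/94 - 71) = 6 - 3*(-6675/94) = 6 + 20025/94 = 20589/94)
(34698 - 2836)*(-19021 + S(6*(-1 + D(2)))) = (34698 - 2836)*(-19021 + 20589/94) = 31862*(-1767385/94) = -28156210435/47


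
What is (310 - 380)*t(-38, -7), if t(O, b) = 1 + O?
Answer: 2590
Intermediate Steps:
(310 - 380)*t(-38, -7) = (310 - 380)*(1 - 38) = -70*(-37) = 2590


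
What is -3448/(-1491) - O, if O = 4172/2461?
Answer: 2265076/3669351 ≈ 0.61730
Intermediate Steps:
O = 4172/2461 (O = 4172*(1/2461) = 4172/2461 ≈ 1.6952)
-3448/(-1491) - O = -3448/(-1491) - 1*4172/2461 = -3448*(-1/1491) - 4172/2461 = 3448/1491 - 4172/2461 = 2265076/3669351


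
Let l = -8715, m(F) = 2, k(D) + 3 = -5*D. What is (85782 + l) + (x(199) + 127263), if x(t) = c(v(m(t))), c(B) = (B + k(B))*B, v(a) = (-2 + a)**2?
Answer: 204330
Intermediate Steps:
k(D) = -3 - 5*D
c(B) = B*(-3 - 4*B) (c(B) = (B + (-3 - 5*B))*B = (-3 - 4*B)*B = B*(-3 - 4*B))
x(t) = 0 (x(t) = -(-2 + 2)**2*(3 + 4*(-2 + 2)**2) = -1*0**2*(3 + 4*0**2) = -1*0*(3 + 4*0) = -1*0*(3 + 0) = -1*0*3 = 0)
(85782 + l) + (x(199) + 127263) = (85782 - 8715) + (0 + 127263) = 77067 + 127263 = 204330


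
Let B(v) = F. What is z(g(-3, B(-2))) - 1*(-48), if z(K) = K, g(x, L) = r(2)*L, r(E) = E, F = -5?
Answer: 38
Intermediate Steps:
B(v) = -5
g(x, L) = 2*L
z(g(-3, B(-2))) - 1*(-48) = 2*(-5) - 1*(-48) = -10 + 48 = 38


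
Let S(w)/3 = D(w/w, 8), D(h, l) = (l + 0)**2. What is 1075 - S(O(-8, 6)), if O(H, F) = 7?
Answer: 883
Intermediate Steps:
D(h, l) = l**2
S(w) = 192 (S(w) = 3*8**2 = 3*64 = 192)
1075 - S(O(-8, 6)) = 1075 - 1*192 = 1075 - 192 = 883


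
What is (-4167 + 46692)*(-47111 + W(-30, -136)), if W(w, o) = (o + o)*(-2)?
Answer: -1980261675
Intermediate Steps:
W(w, o) = -4*o (W(w, o) = (2*o)*(-2) = -4*o)
(-4167 + 46692)*(-47111 + W(-30, -136)) = (-4167 + 46692)*(-47111 - 4*(-136)) = 42525*(-47111 + 544) = 42525*(-46567) = -1980261675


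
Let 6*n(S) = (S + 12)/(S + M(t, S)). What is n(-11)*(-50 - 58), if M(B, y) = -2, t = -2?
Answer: 18/13 ≈ 1.3846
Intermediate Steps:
n(S) = (12 + S)/(6*(-2 + S)) (n(S) = ((S + 12)/(S - 2))/6 = ((12 + S)/(-2 + S))/6 = (12 + S)/(6*(-2 + S)))
n(-11)*(-50 - 58) = ((12 - 11)/(6*(-2 - 11)))*(-50 - 58) = ((⅙)*1/(-13))*(-108) = ((⅙)*(-1/13)*1)*(-108) = -1/78*(-108) = 18/13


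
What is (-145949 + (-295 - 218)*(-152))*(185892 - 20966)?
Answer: -11210514998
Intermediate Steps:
(-145949 + (-295 - 218)*(-152))*(185892 - 20966) = (-145949 - 513*(-152))*164926 = (-145949 + 77976)*164926 = -67973*164926 = -11210514998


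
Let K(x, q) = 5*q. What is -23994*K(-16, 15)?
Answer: -1799550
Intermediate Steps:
-23994*K(-16, 15) = -119970*15 = -23994*75 = -1799550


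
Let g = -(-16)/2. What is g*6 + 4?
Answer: 52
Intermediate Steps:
g = 8 (g = -(-16)/2 = -4*(-2) = 8)
g*6 + 4 = 8*6 + 4 = 48 + 4 = 52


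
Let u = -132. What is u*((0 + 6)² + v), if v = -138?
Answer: 13464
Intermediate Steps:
u*((0 + 6)² + v) = -132*((0 + 6)² - 138) = -132*(6² - 138) = -132*(36 - 138) = -132*(-102) = 13464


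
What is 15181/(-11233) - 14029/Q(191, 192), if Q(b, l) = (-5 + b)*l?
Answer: -14887907/8535168 ≈ -1.7443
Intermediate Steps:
Q(b, l) = l*(-5 + b)
15181/(-11233) - 14029/Q(191, 192) = 15181/(-11233) - 14029*1/(192*(-5 + 191)) = 15181*(-1/11233) - 14029/(192*186) = -323/239 - 14029/35712 = -14887907/8535168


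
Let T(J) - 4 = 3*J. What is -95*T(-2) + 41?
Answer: 231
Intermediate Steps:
T(J) = 4 + 3*J
-95*T(-2) + 41 = -95*(4 + 3*(-2)) + 41 = -95*(4 - 6) + 41 = -95*(-2) + 41 = 190 + 41 = 231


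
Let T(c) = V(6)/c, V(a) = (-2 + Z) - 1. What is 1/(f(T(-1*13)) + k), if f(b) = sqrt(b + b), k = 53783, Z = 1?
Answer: 699179/37603944153 - 2*sqrt(13)/37603944153 ≈ 1.8593e-5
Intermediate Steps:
V(a) = -2 (V(a) = (-2 + 1) - 1 = -1 - 1 = -2)
T(c) = -2/c
f(b) = sqrt(2)*sqrt(b) (f(b) = sqrt(2*b) = sqrt(2)*sqrt(b))
1/(f(T(-1*13)) + k) = 1/(sqrt(2)*sqrt(-2/((-1*13))) + 53783) = 1/(sqrt(2)*sqrt(-2/(-13)) + 53783) = 1/(sqrt(2)*sqrt(-2*(-1/13)) + 53783) = 1/(sqrt(2)*sqrt(2/13) + 53783) = 1/(sqrt(2)*(sqrt(26)/13) + 53783) = 1/(2*sqrt(13)/13 + 53783) = 1/(53783 + 2*sqrt(13)/13)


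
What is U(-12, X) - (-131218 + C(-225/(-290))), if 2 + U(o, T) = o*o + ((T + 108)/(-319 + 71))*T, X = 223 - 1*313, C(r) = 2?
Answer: 8144601/62 ≈ 1.3136e+5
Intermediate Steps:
X = -90 (X = 223 - 313 = -90)
U(o, T) = -2 + o² + T*(-27/62 - T/248) (U(o, T) = -2 + (o*o + ((T + 108)/(-319 + 71))*T) = -2 + (o² + ((108 + T)/(-248))*T) = -2 + (o² + ((108 + T)*(-1/248))*T) = -2 + (o² + (-27/62 - T/248)*T) = -2 + (o² + T*(-27/62 - T/248)) = -2 + o² + T*(-27/62 - T/248))
U(-12, X) - (-131218 + C(-225/(-290))) = (-2 + (-12)² - 27/62*(-90) - 1/248*(-90)²) - (-131218 + 2) = (-2 + 144 + 1215/31 - 1/248*8100) - 1*(-131216) = (-2 + 144 + 1215/31 - 2025/62) + 131216 = 9209/62 + 131216 = 8144601/62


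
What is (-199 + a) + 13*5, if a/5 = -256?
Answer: -1414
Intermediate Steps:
a = -1280 (a = 5*(-256) = -1280)
(-199 + a) + 13*5 = (-199 - 1280) + 13*5 = -1479 + 65 = -1414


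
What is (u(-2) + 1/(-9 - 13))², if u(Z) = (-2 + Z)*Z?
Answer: 30625/484 ≈ 63.275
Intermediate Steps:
u(Z) = Z*(-2 + Z)
(u(-2) + 1/(-9 - 13))² = (-2*(-2 - 2) + 1/(-9 - 13))² = (-2*(-4) + 1/(-22))² = (8 - 1/22)² = (175/22)² = 30625/484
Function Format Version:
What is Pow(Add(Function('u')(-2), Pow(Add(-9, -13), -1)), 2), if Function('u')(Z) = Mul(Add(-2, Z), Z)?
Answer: Rational(30625, 484) ≈ 63.275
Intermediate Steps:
Function('u')(Z) = Mul(Z, Add(-2, Z))
Pow(Add(Function('u')(-2), Pow(Add(-9, -13), -1)), 2) = Pow(Add(Mul(-2, Add(-2, -2)), Pow(Add(-9, -13), -1)), 2) = Pow(Add(Mul(-2, -4), Pow(-22, -1)), 2) = Pow(Add(8, Rational(-1, 22)), 2) = Pow(Rational(175, 22), 2) = Rational(30625, 484)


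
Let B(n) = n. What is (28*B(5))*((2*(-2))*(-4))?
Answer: 2240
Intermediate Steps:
(28*B(5))*((2*(-2))*(-4)) = (28*5)*((2*(-2))*(-4)) = 140*(-4*(-4)) = 140*16 = 2240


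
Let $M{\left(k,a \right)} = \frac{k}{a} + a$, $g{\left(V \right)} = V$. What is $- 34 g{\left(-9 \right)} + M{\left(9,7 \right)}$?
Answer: $\frac{2200}{7} \approx 314.29$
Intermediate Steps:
$M{\left(k,a \right)} = a + \frac{k}{a}$ ($M{\left(k,a \right)} = \frac{k}{a} + a = a + \frac{k}{a}$)
$- 34 g{\left(-9 \right)} + M{\left(9,7 \right)} = \left(-34\right) \left(-9\right) + \left(7 + \frac{9}{7}\right) = 306 + \left(7 + 9 \cdot \frac{1}{7}\right) = 306 + \left(7 + \frac{9}{7}\right) = 306 + \frac{58}{7} = \frac{2200}{7}$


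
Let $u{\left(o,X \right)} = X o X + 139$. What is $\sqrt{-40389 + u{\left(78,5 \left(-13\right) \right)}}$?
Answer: $10 \sqrt{2893} \approx 537.87$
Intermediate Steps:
$u{\left(o,X \right)} = 139 + o X^{2}$ ($u{\left(o,X \right)} = o X^{2} + 139 = 139 + o X^{2}$)
$\sqrt{-40389 + u{\left(78,5 \left(-13\right) \right)}} = \sqrt{-40389 + \left(139 + 78 \left(5 \left(-13\right)\right)^{2}\right)} = \sqrt{-40389 + \left(139 + 78 \left(-65\right)^{2}\right)} = \sqrt{-40389 + \left(139 + 78 \cdot 4225\right)} = \sqrt{-40389 + \left(139 + 329550\right)} = \sqrt{-40389 + 329689} = \sqrt{289300} = 10 \sqrt{2893}$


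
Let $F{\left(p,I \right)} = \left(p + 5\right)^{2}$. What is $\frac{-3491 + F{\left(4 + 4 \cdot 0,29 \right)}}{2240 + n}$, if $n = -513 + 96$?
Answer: $- \frac{3410}{1823} \approx -1.8705$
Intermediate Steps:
$n = -417$
$F{\left(p,I \right)} = \left(5 + p\right)^{2}$
$\frac{-3491 + F{\left(4 + 4 \cdot 0,29 \right)}}{2240 + n} = \frac{-3491 + \left(5 + \left(4 + 4 \cdot 0\right)\right)^{2}}{2240 - 417} = \frac{-3491 + \left(5 + \left(4 + 0\right)\right)^{2}}{1823} = \left(-3491 + \left(5 + 4\right)^{2}\right) \frac{1}{1823} = \left(-3491 + 9^{2}\right) \frac{1}{1823} = \left(-3491 + 81\right) \frac{1}{1823} = \left(-3410\right) \frac{1}{1823} = - \frac{3410}{1823}$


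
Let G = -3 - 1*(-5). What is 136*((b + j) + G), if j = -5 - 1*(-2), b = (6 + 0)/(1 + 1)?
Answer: 272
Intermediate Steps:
b = 3 (b = 6/2 = 6*(½) = 3)
G = 2 (G = -3 + 5 = 2)
j = -3 (j = -5 + 2 = -3)
136*((b + j) + G) = 136*((3 - 3) + 2) = 136*(0 + 2) = 136*2 = 272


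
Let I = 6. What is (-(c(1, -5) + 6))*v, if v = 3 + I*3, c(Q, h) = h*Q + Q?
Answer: -42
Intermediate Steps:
c(Q, h) = Q + Q*h (c(Q, h) = Q*h + Q = Q + Q*h)
v = 21 (v = 3 + 6*3 = 3 + 18 = 21)
(-(c(1, -5) + 6))*v = -(1*(1 - 5) + 6)*21 = -(1*(-4) + 6)*21 = -(-4 + 6)*21 = -1*2*21 = -2*21 = -42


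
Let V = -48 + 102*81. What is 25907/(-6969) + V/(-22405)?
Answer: -637689701/156140445 ≈ -4.0841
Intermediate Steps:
V = 8214 (V = -48 + 8262 = 8214)
25907/(-6969) + V/(-22405) = 25907/(-6969) + 8214/(-22405) = 25907*(-1/6969) + 8214*(-1/22405) = -25907/6969 - 8214/22405 = -637689701/156140445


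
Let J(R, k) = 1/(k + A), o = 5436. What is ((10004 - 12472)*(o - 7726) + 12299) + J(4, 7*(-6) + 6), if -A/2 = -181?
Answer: 1846470195/326 ≈ 5.6640e+6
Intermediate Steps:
A = 362 (A = -2*(-181) = 362)
J(R, k) = 1/(362 + k) (J(R, k) = 1/(k + 362) = 1/(362 + k))
((10004 - 12472)*(o - 7726) + 12299) + J(4, 7*(-6) + 6) = ((10004 - 12472)*(5436 - 7726) + 12299) + 1/(362 + (7*(-6) + 6)) = (-2468*(-2290) + 12299) + 1/(362 + (-42 + 6)) = (5651720 + 12299) + 1/(362 - 36) = 5664019 + 1/326 = 1846470195/326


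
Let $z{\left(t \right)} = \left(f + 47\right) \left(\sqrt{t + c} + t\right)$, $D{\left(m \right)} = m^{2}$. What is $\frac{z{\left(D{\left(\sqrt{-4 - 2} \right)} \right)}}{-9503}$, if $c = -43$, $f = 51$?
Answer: $\frac{588}{9503} - \frac{686 i}{9503} \approx 0.061875 - 0.072188 i$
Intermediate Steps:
$z{\left(t \right)} = 98 t + 98 \sqrt{-43 + t}$ ($z{\left(t \right)} = \left(51 + 47\right) \left(\sqrt{t - 43} + t\right) = 98 \left(\sqrt{-43 + t} + t\right) = 98 \left(t + \sqrt{-43 + t}\right) = 98 t + 98 \sqrt{-43 + t}$)
$\frac{z{\left(D{\left(\sqrt{-4 - 2} \right)} \right)}}{-9503} = \frac{98 \left(\sqrt{-4 - 2}\right)^{2} + 98 \sqrt{-43 + \left(\sqrt{-4 - 2}\right)^{2}}}{-9503} = \left(98 \left(\sqrt{-6}\right)^{2} + 98 \sqrt{-43 + \left(\sqrt{-6}\right)^{2}}\right) \left(- \frac{1}{9503}\right) = \left(98 \left(i \sqrt{6}\right)^{2} + 98 \sqrt{-43 + \left(i \sqrt{6}\right)^{2}}\right) \left(- \frac{1}{9503}\right) = \left(98 \left(-6\right) + 98 \sqrt{-43 - 6}\right) \left(- \frac{1}{9503}\right) = \left(-588 + 98 \sqrt{-49}\right) \left(- \frac{1}{9503}\right) = \left(-588 + 98 \cdot 7 i\right) \left(- \frac{1}{9503}\right) = \left(-588 + 686 i\right) \left(- \frac{1}{9503}\right) = \frac{588}{9503} - \frac{686 i}{9503}$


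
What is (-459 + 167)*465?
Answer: -135780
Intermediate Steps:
(-459 + 167)*465 = -292*465 = -135780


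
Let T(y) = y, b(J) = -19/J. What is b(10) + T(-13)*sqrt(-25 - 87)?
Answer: -19/10 - 52*I*sqrt(7) ≈ -1.9 - 137.58*I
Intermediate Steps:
b(10) + T(-13)*sqrt(-25 - 87) = -19/10 - 13*sqrt(-25 - 87) = -19*1/10 - 52*I*sqrt(7) = -19/10 - 52*I*sqrt(7)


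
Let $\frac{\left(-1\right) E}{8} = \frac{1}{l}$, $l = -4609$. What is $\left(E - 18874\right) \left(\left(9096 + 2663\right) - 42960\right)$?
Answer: $\frac{2714183039858}{4609} \approx 5.8889 \cdot 10^{8}$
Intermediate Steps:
$E = \frac{8}{4609}$ ($E = - \frac{8}{-4609} = \left(-8\right) \left(- \frac{1}{4609}\right) = \frac{8}{4609} \approx 0.0017357$)
$\left(E - 18874\right) \left(\left(9096 + 2663\right) - 42960\right) = \left(\frac{8}{4609} - 18874\right) \left(\left(9096 + 2663\right) - 42960\right) = - \frac{86990258 \left(11759 - 42960\right)}{4609} = \left(- \frac{86990258}{4609}\right) \left(-31201\right) = \frac{2714183039858}{4609}$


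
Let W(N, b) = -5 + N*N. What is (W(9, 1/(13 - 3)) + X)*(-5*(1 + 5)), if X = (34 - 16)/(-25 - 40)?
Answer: -29532/13 ≈ -2271.7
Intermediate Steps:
W(N, b) = -5 + N²
X = -18/65 (X = 18/(-65) = 18*(-1/65) = -18/65 ≈ -0.27692)
(W(9, 1/(13 - 3)) + X)*(-5*(1 + 5)) = ((-5 + 9²) - 18/65)*(-5*(1 + 5)) = ((-5 + 81) - 18/65)*(-5*6) = (76 - 18/65)*(-30) = (4922/65)*(-30) = -29532/13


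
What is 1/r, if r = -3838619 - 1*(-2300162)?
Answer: -1/1538457 ≈ -6.5000e-7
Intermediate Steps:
r = -1538457 (r = -3838619 + 2300162 = -1538457)
1/r = 1/(-1538457) = -1/1538457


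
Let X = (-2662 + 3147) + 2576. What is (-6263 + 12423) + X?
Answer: 9221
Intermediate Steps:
X = 3061 (X = 485 + 2576 = 3061)
(-6263 + 12423) + X = (-6263 + 12423) + 3061 = 6160 + 3061 = 9221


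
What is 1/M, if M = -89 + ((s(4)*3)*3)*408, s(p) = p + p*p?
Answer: 1/73351 ≈ 1.3633e-5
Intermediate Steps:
s(p) = p + p²
M = 73351 (M = -89 + (((4*(1 + 4))*3)*3)*408 = -89 + (((4*5)*3)*3)*408 = -89 + ((20*3)*3)*408 = -89 + (60*3)*408 = -89 + 180*408 = -89 + 73440 = 73351)
1/M = 1/73351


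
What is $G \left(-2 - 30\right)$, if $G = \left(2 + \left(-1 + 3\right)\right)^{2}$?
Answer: $-512$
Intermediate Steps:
$G = 16$ ($G = \left(2 + 2\right)^{2} = 4^{2} = 16$)
$G \left(-2 - 30\right) = 16 \left(-2 - 30\right) = 16 \left(-32\right) = -512$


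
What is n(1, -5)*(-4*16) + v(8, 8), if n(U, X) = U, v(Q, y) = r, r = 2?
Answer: -62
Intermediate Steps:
v(Q, y) = 2
n(1, -5)*(-4*16) + v(8, 8) = 1*(-4*16) + 2 = 1*(-64) + 2 = -64 + 2 = -62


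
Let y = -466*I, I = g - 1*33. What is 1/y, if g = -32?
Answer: 1/30290 ≈ 3.3014e-5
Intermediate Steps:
I = -65 (I = -32 - 1*33 = -32 - 33 = -65)
y = 30290 (y = -466*(-65) = 30290)
1/y = 1/30290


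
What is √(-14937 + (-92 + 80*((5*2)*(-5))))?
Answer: I*√19029 ≈ 137.95*I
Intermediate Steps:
√(-14937 + (-92 + 80*((5*2)*(-5)))) = √(-14937 + (-92 + 80*(10*(-5)))) = √(-14937 + (-92 + 80*(-50))) = √(-14937 + (-92 - 4000)) = √(-14937 - 4092) = √(-19029) = I*√19029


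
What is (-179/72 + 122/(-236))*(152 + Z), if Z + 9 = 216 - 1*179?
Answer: -63785/118 ≈ -540.55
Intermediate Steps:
Z = 28 (Z = -9 + (216 - 1*179) = -9 + (216 - 179) = -9 + 37 = 28)
(-179/72 + 122/(-236))*(152 + Z) = (-179/72 + 122/(-236))*(152 + 28) = (-179*1/72 + 122*(-1/236))*180 = (-179/72 - 61/118)*180 = -12757/4248*180 = -63785/118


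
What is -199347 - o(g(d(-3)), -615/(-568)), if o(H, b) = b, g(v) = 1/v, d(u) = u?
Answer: -113229711/568 ≈ -1.9935e+5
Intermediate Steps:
-199347 - o(g(d(-3)), -615/(-568)) = -199347 - (-615)/(-568) = -199347 - (-615)*(-1)/568 = -199347 - 1*615/568 = -199347 - 615/568 = -113229711/568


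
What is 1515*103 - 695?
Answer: 155350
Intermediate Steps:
1515*103 - 695 = 156045 - 695 = 155350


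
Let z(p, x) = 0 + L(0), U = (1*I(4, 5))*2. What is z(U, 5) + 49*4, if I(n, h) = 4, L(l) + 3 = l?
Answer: 193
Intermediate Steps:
L(l) = -3 + l
U = 8 (U = (1*4)*2 = 4*2 = 8)
z(p, x) = -3 (z(p, x) = 0 + (-3 + 0) = 0 - 3 = -3)
z(U, 5) + 49*4 = -3 + 49*4 = -3 + 196 = 193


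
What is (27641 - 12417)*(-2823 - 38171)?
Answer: -624092656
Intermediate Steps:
(27641 - 12417)*(-2823 - 38171) = 15224*(-40994) = -624092656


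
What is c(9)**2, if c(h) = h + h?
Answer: 324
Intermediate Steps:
c(h) = 2*h
c(9)**2 = (2*9)**2 = 18**2 = 324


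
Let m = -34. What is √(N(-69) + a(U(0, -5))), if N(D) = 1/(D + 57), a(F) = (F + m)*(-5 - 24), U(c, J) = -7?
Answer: √42801/6 ≈ 34.481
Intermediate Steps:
a(F) = 986 - 29*F (a(F) = (F - 34)*(-5 - 24) = (-34 + F)*(-29) = 986 - 29*F)
N(D) = 1/(57 + D)
√(N(-69) + a(U(0, -5))) = √(1/(57 - 69) + (986 - 29*(-7))) = √(1/(-12) + (986 + 203)) = √(-1/12 + 1189) = √(14267/12) = √42801/6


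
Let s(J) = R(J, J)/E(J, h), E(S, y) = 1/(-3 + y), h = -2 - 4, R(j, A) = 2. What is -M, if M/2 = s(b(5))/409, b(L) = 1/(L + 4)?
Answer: 36/409 ≈ 0.088020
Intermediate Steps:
h = -6
b(L) = 1/(4 + L)
s(J) = -18 (s(J) = 2/(1/(-3 - 6)) = 2/(1/(-9)) = 2/(-⅑) = 2*(-9) = -18)
M = -36/409 (M = 2*(-18/409) = -36/409 ≈ -0.088020)
-M = -1*(-36/409) = 36/409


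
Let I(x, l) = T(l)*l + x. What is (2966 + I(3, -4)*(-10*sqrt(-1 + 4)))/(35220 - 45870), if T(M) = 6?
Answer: -1483/5325 - 7*sqrt(3)/355 ≈ -0.31265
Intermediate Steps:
I(x, l) = x + 6*l (I(x, l) = 6*l + x = x + 6*l)
(2966 + I(3, -4)*(-10*sqrt(-1 + 4)))/(35220 - 45870) = (2966 + (3 + 6*(-4))*(-10*sqrt(-1 + 4)))/(35220 - 45870) = (2966 + (3 - 24)*(-10*sqrt(3)))/(-10650) = (2966 - (-210)*sqrt(3))*(-1/10650) = (2966 + 210*sqrt(3))*(-1/10650) = -1483/5325 - 7*sqrt(3)/355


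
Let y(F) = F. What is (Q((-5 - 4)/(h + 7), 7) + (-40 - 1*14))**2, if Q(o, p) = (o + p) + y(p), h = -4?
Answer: 1849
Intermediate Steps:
Q(o, p) = o + 2*p (Q(o, p) = (o + p) + p = o + 2*p)
(Q((-5 - 4)/(h + 7), 7) + (-40 - 1*14))**2 = (((-5 - 4)/(-4 + 7) + 2*7) + (-40 - 1*14))**2 = ((-9/3 + 14) + (-40 - 14))**2 = ((-9*1/3 + 14) - 54)**2 = ((-3 + 14) - 54)**2 = (11 - 54)**2 = (-43)**2 = 1849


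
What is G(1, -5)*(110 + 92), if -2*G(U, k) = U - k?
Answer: -606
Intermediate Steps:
G(U, k) = k/2 - U/2 (G(U, k) = -(U - k)/2 = k/2 - U/2)
G(1, -5)*(110 + 92) = ((½)*(-5) - ½*1)*(110 + 92) = (-5/2 - ½)*202 = -3*202 = -606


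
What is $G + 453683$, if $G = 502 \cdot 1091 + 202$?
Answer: $1001567$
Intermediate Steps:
$G = 547884$ ($G = 547682 + 202 = 547884$)
$G + 453683 = 547884 + 453683 = 1001567$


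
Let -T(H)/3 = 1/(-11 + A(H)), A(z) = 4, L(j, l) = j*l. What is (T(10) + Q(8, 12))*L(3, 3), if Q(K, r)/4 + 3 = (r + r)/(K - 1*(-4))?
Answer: -225/7 ≈ -32.143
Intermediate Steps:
Q(K, r) = -12 + 8*r/(4 + K) (Q(K, r) = -12 + 4*((r + r)/(K - 1*(-4))) = -12 + 4*((2*r)/(K + 4)) = -12 + 4*((2*r)/(4 + K)) = -12 + 4*(2*r/(4 + K)) = -12 + 8*r/(4 + K))
T(H) = 3/7 (T(H) = -3/(-11 + 4) = -3/(-7) = -3*(-⅐) = 3/7)
(T(10) + Q(8, 12))*L(3, 3) = (3/7 + 4*(-12 - 3*8 + 2*12)/(4 + 8))*(3*3) = (3/7 + 4*(-12 - 24 + 24)/12)*9 = (3/7 + 4*(1/12)*(-12))*9 = (3/7 - 4)*9 = -25/7*9 = -225/7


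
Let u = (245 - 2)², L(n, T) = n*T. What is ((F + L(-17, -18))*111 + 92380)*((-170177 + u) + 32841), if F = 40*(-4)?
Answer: -8500872182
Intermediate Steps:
L(n, T) = T*n
F = -160
u = 59049 (u = 243² = 59049)
((F + L(-17, -18))*111 + 92380)*((-170177 + u) + 32841) = ((-160 - 18*(-17))*111 + 92380)*((-170177 + 59049) + 32841) = ((-160 + 306)*111 + 92380)*(-111128 + 32841) = (146*111 + 92380)*(-78287) = (16206 + 92380)*(-78287) = 108586*(-78287) = -8500872182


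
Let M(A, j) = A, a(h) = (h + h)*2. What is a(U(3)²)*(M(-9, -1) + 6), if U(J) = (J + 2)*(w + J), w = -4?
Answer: -300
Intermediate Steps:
U(J) = (-4 + J)*(2 + J) (U(J) = (J + 2)*(-4 + J) = (2 + J)*(-4 + J) = (-4 + J)*(2 + J))
a(h) = 4*h (a(h) = (2*h)*2 = 4*h)
a(U(3)²)*(M(-9, -1) + 6) = (4*(-8 + 3² - 2*3)²)*(-9 + 6) = (4*(-8 + 9 - 6)²)*(-3) = (4*(-5)²)*(-3) = (4*25)*(-3) = 100*(-3) = -300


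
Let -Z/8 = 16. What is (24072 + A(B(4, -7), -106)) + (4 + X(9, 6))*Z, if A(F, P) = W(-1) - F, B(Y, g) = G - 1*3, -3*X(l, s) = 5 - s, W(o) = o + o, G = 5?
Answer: 70540/3 ≈ 23513.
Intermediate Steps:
Z = -128 (Z = -8*16 = -128)
W(o) = 2*o
X(l, s) = -5/3 + s/3 (X(l, s) = -(5 - s)/3 = -5/3 + s/3)
B(Y, g) = 2 (B(Y, g) = 5 - 1*3 = 5 - 3 = 2)
A(F, P) = -2 - F (A(F, P) = 2*(-1) - F = -2 - F)
(24072 + A(B(4, -7), -106)) + (4 + X(9, 6))*Z = (24072 + (-2 - 1*2)) + (4 + (-5/3 + (1/3)*6))*(-128) = (24072 + (-2 - 2)) + (4 + (-5/3 + 2))*(-128) = (24072 - 4) + (4 + 1/3)*(-128) = 24068 + (13/3)*(-128) = 24068 - 1664/3 = 70540/3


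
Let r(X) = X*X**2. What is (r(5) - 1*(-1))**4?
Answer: 252047376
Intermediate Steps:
r(X) = X**3
(r(5) - 1*(-1))**4 = (5**3 - 1*(-1))**4 = (125 + 1)**4 = 126**4 = 252047376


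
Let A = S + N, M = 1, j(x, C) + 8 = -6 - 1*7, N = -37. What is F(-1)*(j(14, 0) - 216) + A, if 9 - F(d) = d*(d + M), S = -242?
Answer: -2412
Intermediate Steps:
j(x, C) = -21 (j(x, C) = -8 + (-6 - 1*7) = -8 + (-6 - 7) = -8 - 13 = -21)
A = -279 (A = -242 - 37 = -279)
F(d) = 9 - d*(1 + d) (F(d) = 9 - d*(d + 1) = 9 - d*(1 + d))
F(-1)*(j(14, 0) - 216) + A = (9 - 1*(-1) - 1*(-1)**2)*(-21 - 216) - 279 = (9 + 1 - 1*1)*(-237) - 279 = (9 + 1 - 1)*(-237) - 279 = 9*(-237) - 279 = -2133 - 279 = -2412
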